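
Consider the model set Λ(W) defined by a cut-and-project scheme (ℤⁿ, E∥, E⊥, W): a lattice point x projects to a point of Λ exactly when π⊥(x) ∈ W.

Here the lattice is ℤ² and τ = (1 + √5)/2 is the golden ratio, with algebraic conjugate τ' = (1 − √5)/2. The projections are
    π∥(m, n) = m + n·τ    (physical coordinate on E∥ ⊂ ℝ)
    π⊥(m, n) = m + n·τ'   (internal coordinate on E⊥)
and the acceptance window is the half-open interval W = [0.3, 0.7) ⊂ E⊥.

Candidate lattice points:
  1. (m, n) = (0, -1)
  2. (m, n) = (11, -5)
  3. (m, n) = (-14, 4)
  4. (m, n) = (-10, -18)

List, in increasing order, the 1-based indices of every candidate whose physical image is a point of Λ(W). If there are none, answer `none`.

1

τ' = (1−√5)/2 ≈ -0.618034.
#1 (0,-1): internal coord 0 + (-1)·τ' = +0.618034; +0.618034 ∈ [0.3, 0.7) → IN Λ
#2 (11,-5): internal coord 11 + (-5)·τ' = +14.090170; +14.090170 ∉ [0.3, 0.7) → out
#3 (-14,4): internal coord -14 + (4)·τ' = -16.472136; -16.472136 ∉ [0.3, 0.7) → out
#4 (-10,-18): internal coord -10 + (-18)·τ' = +1.124612; +1.124612 ∉ [0.3, 0.7) → out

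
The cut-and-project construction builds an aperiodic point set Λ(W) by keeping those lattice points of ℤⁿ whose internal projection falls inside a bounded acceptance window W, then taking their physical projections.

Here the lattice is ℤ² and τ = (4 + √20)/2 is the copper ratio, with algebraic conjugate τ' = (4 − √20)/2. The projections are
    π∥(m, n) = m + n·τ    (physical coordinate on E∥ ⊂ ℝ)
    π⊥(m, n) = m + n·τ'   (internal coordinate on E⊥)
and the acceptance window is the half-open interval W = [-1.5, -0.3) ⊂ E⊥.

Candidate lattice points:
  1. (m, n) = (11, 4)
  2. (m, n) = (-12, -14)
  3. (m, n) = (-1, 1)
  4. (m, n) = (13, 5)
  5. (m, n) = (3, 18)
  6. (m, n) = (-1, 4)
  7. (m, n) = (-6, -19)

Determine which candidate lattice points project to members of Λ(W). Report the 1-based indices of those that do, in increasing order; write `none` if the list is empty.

Numerically τ ≈ 4.236068 and τ' = −1/τ ≈ -0.236068.
#1 (11,4): internal coord 11 + (4)·τ' = +10.055728; +10.055728 ∉ [-1.5, -0.3) → out
#2 (-12,-14): internal coord -12 + (-14)·τ' = -8.695048; -8.695048 ∉ [-1.5, -0.3) → out
#3 (-1,1): internal coord -1 + (1)·τ' = -1.236068; -1.236068 ∈ [-1.5, -0.3) → IN Λ
#4 (13,5): internal coord 13 + (5)·τ' = +11.819660; +11.819660 ∉ [-1.5, -0.3) → out
#5 (3,18): internal coord 3 + (18)·τ' = -1.249224; -1.249224 ∈ [-1.5, -0.3) → IN Λ
#6 (-1,4): internal coord -1 + (4)·τ' = -1.944272; -1.944272 ∉ [-1.5, -0.3) → out
#7 (-6,-19): internal coord -6 + (-19)·τ' = -1.514708; -1.514708 ∉ [-1.5, -0.3) → out

3, 5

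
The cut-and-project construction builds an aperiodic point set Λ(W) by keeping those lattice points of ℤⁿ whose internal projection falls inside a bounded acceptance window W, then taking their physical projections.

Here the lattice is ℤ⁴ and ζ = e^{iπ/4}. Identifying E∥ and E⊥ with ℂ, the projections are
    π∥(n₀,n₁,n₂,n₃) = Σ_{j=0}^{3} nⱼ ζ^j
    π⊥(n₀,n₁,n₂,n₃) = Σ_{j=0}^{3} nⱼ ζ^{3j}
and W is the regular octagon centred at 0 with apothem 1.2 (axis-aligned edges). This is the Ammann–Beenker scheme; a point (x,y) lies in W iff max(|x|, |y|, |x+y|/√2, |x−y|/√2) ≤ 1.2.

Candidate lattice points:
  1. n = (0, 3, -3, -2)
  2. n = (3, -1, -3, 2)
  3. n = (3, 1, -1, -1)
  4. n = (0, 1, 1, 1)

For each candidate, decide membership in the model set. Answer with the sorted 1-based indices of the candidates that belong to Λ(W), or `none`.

Internal map: ζ^{3j} for j=0..3 gives (1,0), (−√2/2,√2/2), (0,−1), (√2/2,√2/2).
candidate 1: n = (0, 3, -3, -2) → π⊥ ≈ (-3.5355, +3.7071); max(|x|,|y|,|x±y|/√2) = 5.1213 > 1.2 ⇒ ∉ W
candidate 2: n = (3, -1, -3, 2) → π⊥ ≈ (+5.1213, +3.7071); max(|x|,|y|,|x±y|/√2) = 6.2426 > 1.2 ⇒ ∉ W
candidate 3: n = (3, 1, -1, -1) → π⊥ ≈ (+1.5858, +1.0000); max(|x|,|y|,|x±y|/√2) = 1.8284 > 1.2 ⇒ ∉ W
candidate 4: n = (0, 1, 1, 1) → π⊥ ≈ (+0.0000, +0.4142); max(|x|,|y|,|x±y|/√2) = 0.4142 ≤ 1.2 ⇒ ∈ W

4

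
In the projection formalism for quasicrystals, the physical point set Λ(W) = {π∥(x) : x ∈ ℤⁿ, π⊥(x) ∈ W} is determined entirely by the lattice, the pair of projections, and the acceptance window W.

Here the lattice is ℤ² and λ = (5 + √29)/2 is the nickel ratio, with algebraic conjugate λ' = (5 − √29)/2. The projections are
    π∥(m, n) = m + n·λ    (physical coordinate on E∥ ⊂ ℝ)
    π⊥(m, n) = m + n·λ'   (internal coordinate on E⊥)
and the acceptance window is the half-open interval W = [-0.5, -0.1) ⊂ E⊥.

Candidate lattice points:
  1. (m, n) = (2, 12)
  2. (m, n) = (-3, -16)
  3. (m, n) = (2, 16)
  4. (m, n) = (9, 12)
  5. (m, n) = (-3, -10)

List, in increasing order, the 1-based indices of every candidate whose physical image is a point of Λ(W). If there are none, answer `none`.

1

λ' = (5−√29)/2 ≈ -0.192582.
[1] lift (2,12): star map gives -0.310989; window check -0.5 ≤ -0.310989 < -0.1 is true → IN Λ
[2] lift (-3,-16): star map gives 0.081318; window check -0.5 ≤ 0.081318 < -0.1 is false → out
[3] lift (2,16): star map gives -1.081318; window check -0.5 ≤ -1.081318 < -0.1 is false → out
[4] lift (9,12): star map gives 6.689011; window check -0.5 ≤ 6.689011 < -0.1 is false → out
[5] lift (-3,-10): star map gives -1.074176; window check -0.5 ≤ -1.074176 < -0.1 is false → out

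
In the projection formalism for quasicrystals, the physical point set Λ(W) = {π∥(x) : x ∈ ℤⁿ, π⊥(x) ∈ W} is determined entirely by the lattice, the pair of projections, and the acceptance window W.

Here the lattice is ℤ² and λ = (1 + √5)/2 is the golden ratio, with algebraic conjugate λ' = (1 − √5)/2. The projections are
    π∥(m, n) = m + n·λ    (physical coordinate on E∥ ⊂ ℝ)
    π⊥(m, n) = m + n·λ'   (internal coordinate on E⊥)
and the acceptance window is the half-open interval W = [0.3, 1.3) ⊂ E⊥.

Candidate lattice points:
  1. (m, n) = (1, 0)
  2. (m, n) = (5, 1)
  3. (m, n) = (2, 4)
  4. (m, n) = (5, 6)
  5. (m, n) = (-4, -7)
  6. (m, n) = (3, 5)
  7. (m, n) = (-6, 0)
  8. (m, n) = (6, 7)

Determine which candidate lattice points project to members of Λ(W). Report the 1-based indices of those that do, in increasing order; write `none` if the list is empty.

1, 4, 5

Numerically λ ≈ 1.618034 and λ' = −1/λ ≈ -0.618034.
#1 (1,0): internal coord 1 + (0)·λ' = +1.000000; +1.000000 ∈ [0.3, 1.3) → IN Λ
#2 (5,1): internal coord 5 + (1)·λ' = +4.381966; +4.381966 ∉ [0.3, 1.3) → out
#3 (2,4): internal coord 2 + (4)·λ' = -0.472136; -0.472136 ∉ [0.3, 1.3) → out
#4 (5,6): internal coord 5 + (6)·λ' = +1.291796; +1.291796 ∈ [0.3, 1.3) → IN Λ
#5 (-4,-7): internal coord -4 + (-7)·λ' = +0.326238; +0.326238 ∈ [0.3, 1.3) → IN Λ
#6 (3,5): internal coord 3 + (5)·λ' = -0.090170; -0.090170 ∉ [0.3, 1.3) → out
#7 (-6,0): internal coord -6 + (0)·λ' = -6.000000; -6.000000 ∉ [0.3, 1.3) → out
#8 (6,7): internal coord 6 + (7)·λ' = +1.673762; +1.673762 ∉ [0.3, 1.3) → out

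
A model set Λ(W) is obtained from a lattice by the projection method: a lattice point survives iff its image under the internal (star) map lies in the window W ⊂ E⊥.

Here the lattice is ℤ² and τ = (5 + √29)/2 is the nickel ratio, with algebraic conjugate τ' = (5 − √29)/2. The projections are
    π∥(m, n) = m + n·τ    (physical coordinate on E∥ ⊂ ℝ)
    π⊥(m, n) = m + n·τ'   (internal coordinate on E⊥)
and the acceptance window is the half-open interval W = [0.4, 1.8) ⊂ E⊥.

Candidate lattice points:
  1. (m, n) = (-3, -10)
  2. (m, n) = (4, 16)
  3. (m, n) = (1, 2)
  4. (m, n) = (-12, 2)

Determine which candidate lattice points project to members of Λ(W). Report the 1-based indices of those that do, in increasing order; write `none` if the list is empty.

2, 3

Numerically τ ≈ 5.19258 and τ' = −1/τ ≈ -0.19258.
[1] lift (-3,-10): star map gives -1.07418; window check 0.4 ≤ -1.07418 < 1.8 is false → out
[2] lift (4,16): star map gives 0.91868; window check 0.4 ≤ 0.91868 < 1.8 is true → IN Λ
[3] lift (1,2): star map gives 0.61484; window check 0.4 ≤ 0.61484 < 1.8 is true → IN Λ
[4] lift (-12,2): star map gives -12.38516; window check 0.4 ≤ -12.38516 < 1.8 is false → out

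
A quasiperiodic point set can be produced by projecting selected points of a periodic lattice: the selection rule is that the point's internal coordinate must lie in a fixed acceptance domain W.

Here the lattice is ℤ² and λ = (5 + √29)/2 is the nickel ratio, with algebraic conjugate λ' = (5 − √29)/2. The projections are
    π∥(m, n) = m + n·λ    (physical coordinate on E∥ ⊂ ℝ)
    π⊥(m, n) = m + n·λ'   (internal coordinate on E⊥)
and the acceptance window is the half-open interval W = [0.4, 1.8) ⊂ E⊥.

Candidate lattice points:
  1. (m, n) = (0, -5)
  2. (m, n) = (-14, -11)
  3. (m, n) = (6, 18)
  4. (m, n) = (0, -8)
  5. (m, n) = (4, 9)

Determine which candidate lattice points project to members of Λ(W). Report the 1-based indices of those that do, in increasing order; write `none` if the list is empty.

1, 4

Compute λ' = (5−√29)/2 = -0.192582, so π⊥(m,n) = m -0.192582·n.
#1 (0,-5): internal coord 0 + (-5)·λ' = +0.962912; +0.962912 ∈ [0.4, 1.8) → IN Λ
#2 (-14,-11): internal coord -14 + (-11)·λ' = -11.881594; -11.881594 ∉ [0.4, 1.8) → out
#3 (6,18): internal coord 6 + (18)·λ' = +2.533517; +2.533517 ∉ [0.4, 1.8) → out
#4 (0,-8): internal coord 0 + (-8)·λ' = +1.540659; +1.540659 ∈ [0.4, 1.8) → IN Λ
#5 (4,9): internal coord 4 + (9)·λ' = +2.266758; +2.266758 ∉ [0.4, 1.8) → out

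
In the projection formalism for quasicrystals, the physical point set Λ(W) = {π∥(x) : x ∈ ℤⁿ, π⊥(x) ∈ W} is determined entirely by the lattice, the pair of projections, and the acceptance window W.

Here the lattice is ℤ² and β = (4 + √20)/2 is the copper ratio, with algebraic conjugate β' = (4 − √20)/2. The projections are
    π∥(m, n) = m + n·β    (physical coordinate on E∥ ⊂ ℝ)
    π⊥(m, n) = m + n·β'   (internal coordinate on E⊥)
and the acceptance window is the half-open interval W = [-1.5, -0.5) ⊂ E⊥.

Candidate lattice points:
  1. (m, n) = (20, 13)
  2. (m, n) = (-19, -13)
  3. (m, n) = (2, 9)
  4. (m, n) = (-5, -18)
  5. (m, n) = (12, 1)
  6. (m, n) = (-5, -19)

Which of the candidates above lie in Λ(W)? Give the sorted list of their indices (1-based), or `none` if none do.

4, 6

Compute β' = (4−√20)/2 = -0.23607, so π⊥(m,n) = m -0.23607·n.
candidate 1: (m,n)=(20,13) → π∥ = 20+13·β ≈ 75.06888, π⊥ = 20+13·β' ≈ 16.93112 ∉ [-1.5, -0.5) ⇒ out
candidate 2: (m,n)=(-19,-13) → π∥ = -19-13·β ≈ -74.06888, π⊥ = -19-13·β' ≈ -15.93112 ∉ [-1.5, -0.5) ⇒ out
candidate 3: (m,n)=(2,9) → π∥ = 2+9·β ≈ 40.12461, π⊥ = 2+9·β' ≈ -0.12461 ∉ [-1.5, -0.5) ⇒ out
candidate 4: (m,n)=(-5,-18) → π∥ = -5-18·β ≈ -81.24922, π⊥ = -5-18·β' ≈ -0.75078 ∈ [-1.5, -0.5) ⇒ IN Λ
candidate 5: (m,n)=(12,1) → π∥ = 12+1·β ≈ 16.23607, π⊥ = 12+1·β' ≈ 11.76393 ∉ [-1.5, -0.5) ⇒ out
candidate 6: (m,n)=(-5,-19) → π∥ = -5-19·β ≈ -85.48529, π⊥ = -5-19·β' ≈ -0.51471 ∈ [-1.5, -0.5) ⇒ IN Λ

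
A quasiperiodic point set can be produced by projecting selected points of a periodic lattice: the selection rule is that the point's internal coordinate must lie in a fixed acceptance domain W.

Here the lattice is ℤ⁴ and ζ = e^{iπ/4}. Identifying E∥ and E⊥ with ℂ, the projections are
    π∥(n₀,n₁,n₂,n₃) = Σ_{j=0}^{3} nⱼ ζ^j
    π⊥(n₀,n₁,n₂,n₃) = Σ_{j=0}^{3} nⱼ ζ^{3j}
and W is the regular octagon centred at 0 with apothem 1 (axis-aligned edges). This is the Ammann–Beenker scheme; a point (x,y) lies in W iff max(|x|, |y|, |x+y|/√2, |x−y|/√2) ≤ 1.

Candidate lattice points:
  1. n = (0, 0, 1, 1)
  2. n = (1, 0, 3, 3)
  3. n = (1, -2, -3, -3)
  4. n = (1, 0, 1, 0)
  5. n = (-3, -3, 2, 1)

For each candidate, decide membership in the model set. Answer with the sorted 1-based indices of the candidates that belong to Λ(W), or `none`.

1, 3

π⊥(n) = n₀ + n₁ζ³ + n₂ζ⁶ + n₃ζ⁹ where ζ = e^{iπ/4}.
candidate 1: n = (0, 0, 1, 1) → π⊥ ≈ (+0.70711, -0.29289); max(|x|,|y|,|x±y|/√2) = 0.70711 ≤ 1 ⇒ ∈ W
candidate 2: n = (1, 0, 3, 3) → π⊥ ≈ (+3.12132, -0.87868); max(|x|,|y|,|x±y|/√2) = 3.12132 > 1 ⇒ ∉ W
candidate 3: n = (1, -2, -3, -3) → π⊥ ≈ (+0.29289, -0.53553); max(|x|,|y|,|x±y|/√2) = 0.58579 ≤ 1 ⇒ ∈ W
candidate 4: n = (1, 0, 1, 0) → π⊥ ≈ (+1.00000, -1.00000); max(|x|,|y|,|x±y|/√2) = 1.41421 > 1 ⇒ ∉ W
candidate 5: n = (-3, -3, 2, 1) → π⊥ ≈ (-0.17157, -3.41421); max(|x|,|y|,|x±y|/√2) = 3.41421 > 1 ⇒ ∉ W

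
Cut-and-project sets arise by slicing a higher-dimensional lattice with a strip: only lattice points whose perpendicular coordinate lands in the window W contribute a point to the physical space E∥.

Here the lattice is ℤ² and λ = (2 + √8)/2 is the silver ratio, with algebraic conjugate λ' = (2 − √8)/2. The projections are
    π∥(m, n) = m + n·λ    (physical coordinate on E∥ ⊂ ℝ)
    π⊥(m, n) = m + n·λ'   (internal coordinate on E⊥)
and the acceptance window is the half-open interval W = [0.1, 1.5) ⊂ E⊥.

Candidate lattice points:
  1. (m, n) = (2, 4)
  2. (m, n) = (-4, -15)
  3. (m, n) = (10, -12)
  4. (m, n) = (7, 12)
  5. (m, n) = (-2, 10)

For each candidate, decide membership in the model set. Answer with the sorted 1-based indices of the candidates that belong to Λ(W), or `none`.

1

λ' = (2−√8)/2 ≈ -0.414214.
#1 (2,4): internal coord 2 + (4)·λ' = +0.343146; +0.343146 ∈ [0.1, 1.5) → IN Λ
#2 (-4,-15): internal coord -4 + (-15)·λ' = +2.213203; +2.213203 ∉ [0.1, 1.5) → out
#3 (10,-12): internal coord 10 + (-12)·λ' = +14.970563; +14.970563 ∉ [0.1, 1.5) → out
#4 (7,12): internal coord 7 + (12)·λ' = +2.029437; +2.029437 ∉ [0.1, 1.5) → out
#5 (-2,10): internal coord -2 + (10)·λ' = -6.142136; -6.142136 ∉ [0.1, 1.5) → out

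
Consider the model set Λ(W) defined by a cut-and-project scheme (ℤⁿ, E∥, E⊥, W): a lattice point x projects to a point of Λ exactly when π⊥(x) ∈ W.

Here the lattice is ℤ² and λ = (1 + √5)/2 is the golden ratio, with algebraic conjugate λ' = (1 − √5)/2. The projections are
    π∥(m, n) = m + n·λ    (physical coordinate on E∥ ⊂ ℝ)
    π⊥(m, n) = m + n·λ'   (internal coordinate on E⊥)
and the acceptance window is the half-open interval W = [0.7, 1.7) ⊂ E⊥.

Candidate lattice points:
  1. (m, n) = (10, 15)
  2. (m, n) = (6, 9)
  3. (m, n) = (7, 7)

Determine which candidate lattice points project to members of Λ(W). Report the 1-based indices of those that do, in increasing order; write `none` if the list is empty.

Numerically λ ≈ 1.61803 and λ' = −1/λ ≈ -0.61803.
[1] lift (10,15): star map gives 0.72949; window check 0.7 ≤ 0.72949 < 1.7 is true → IN Λ
[2] lift (6,9): star map gives 0.43769; window check 0.7 ≤ 0.43769 < 1.7 is false → out
[3] lift (7,7): star map gives 2.67376; window check 0.7 ≤ 2.67376 < 1.7 is false → out

1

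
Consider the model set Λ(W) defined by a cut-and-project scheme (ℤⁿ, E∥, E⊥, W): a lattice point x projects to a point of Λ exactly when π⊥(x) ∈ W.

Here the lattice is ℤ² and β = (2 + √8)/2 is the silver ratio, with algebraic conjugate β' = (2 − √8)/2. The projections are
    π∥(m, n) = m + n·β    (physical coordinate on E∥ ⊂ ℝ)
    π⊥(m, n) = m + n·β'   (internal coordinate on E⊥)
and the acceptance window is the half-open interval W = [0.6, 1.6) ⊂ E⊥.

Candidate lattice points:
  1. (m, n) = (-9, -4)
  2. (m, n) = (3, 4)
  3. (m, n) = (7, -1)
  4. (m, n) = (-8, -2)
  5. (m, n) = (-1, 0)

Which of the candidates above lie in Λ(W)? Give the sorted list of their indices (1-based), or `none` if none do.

Numerically β ≈ 2.4142 and β' = −1/β ≈ -0.4142.
candidate 1: (m,n)=(-9,-4) → π∥ = -9-4·β ≈ -18.6569, π⊥ = -9-4·β' ≈ -7.3431 ∉ [0.6, 1.6) ⇒ out
candidate 2: (m,n)=(3,4) → π∥ = 3+4·β ≈ 12.6569, π⊥ = 3+4·β' ≈ 1.3431 ∈ [0.6, 1.6) ⇒ IN Λ
candidate 3: (m,n)=(7,-1) → π∥ = 7-1·β ≈ 4.5858, π⊥ = 7-1·β' ≈ 7.4142 ∉ [0.6, 1.6) ⇒ out
candidate 4: (m,n)=(-8,-2) → π∥ = -8-2·β ≈ -12.8284, π⊥ = -8-2·β' ≈ -7.1716 ∉ [0.6, 1.6) ⇒ out
candidate 5: (m,n)=(-1,0) → π∥ = -1+0·β ≈ -1.0000, π⊥ = -1+0·β' ≈ -1.0000 ∉ [0.6, 1.6) ⇒ out

2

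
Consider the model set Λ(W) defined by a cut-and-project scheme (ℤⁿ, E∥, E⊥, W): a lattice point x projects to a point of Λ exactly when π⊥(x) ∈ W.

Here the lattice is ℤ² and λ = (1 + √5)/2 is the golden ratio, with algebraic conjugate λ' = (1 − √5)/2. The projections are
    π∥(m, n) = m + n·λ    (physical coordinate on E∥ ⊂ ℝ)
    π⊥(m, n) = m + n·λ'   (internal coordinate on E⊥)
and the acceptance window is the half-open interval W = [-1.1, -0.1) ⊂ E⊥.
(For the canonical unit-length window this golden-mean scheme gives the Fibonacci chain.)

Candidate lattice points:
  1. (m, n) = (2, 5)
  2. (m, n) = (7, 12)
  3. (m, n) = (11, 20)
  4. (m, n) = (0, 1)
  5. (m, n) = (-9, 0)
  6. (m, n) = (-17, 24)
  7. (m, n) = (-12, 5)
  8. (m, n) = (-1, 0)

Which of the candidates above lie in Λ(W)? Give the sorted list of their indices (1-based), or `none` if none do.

1, 2, 4, 8

Compute λ' = (1−√5)/2 = -0.61803, so π⊥(m,n) = m -0.61803·n.
#1 (2,5): internal coord 2 + (5)·λ' = -1.09017; -1.09017 ∈ [-1.1, -0.1) → IN Λ
#2 (7,12): internal coord 7 + (12)·λ' = -0.41641; -0.41641 ∈ [-1.1, -0.1) → IN Λ
#3 (11,20): internal coord 11 + (20)·λ' = -1.36068; -1.36068 ∉ [-1.1, -0.1) → out
#4 (0,1): internal coord 0 + (1)·λ' = -0.61803; -0.61803 ∈ [-1.1, -0.1) → IN Λ
#5 (-9,0): internal coord -9 + (0)·λ' = -9.00000; -9.00000 ∉ [-1.1, -0.1) → out
#6 (-17,24): internal coord -17 + (24)·λ' = -31.83282; -31.83282 ∉ [-1.1, -0.1) → out
#7 (-12,5): internal coord -12 + (5)·λ' = -15.09017; -15.09017 ∉ [-1.1, -0.1) → out
#8 (-1,0): internal coord -1 + (0)·λ' = -1.00000; -1.00000 ∈ [-1.1, -0.1) → IN Λ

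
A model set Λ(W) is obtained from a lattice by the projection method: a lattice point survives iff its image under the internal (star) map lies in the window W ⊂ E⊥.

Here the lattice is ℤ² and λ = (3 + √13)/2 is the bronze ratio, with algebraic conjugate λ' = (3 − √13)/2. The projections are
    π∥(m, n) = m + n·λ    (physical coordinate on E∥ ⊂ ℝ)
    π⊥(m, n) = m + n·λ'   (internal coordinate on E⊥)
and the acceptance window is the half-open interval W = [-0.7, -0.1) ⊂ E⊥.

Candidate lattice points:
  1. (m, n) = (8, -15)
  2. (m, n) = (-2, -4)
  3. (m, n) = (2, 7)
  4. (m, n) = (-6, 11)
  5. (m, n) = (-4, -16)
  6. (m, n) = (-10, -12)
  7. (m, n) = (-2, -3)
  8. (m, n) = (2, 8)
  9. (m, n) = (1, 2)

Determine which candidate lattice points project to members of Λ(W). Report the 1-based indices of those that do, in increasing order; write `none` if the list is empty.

3, 8

Compute λ' = (3−√13)/2 = -0.3028, so π⊥(m,n) = m -0.3028·n.
candidate 1: (m,n)=(8,-15) → π∥ = 8-15·λ ≈ -41.5416, π⊥ = 8-15·λ' ≈ 12.5416 ∉ [-0.7, -0.1) ⇒ out
candidate 2: (m,n)=(-2,-4) → π∥ = -2-4·λ ≈ -15.2111, π⊥ = -2-4·λ' ≈ -0.7889 ∉ [-0.7, -0.1) ⇒ out
candidate 3: (m,n)=(2,7) → π∥ = 2+7·λ ≈ 25.1194, π⊥ = 2+7·λ' ≈ -0.1194 ∈ [-0.7, -0.1) ⇒ IN Λ
candidate 4: (m,n)=(-6,11) → π∥ = -6+11·λ ≈ 30.3305, π⊥ = -6+11·λ' ≈ -9.3305 ∉ [-0.7, -0.1) ⇒ out
candidate 5: (m,n)=(-4,-16) → π∥ = -4-16·λ ≈ -56.8444, π⊥ = -4-16·λ' ≈ 0.8444 ∉ [-0.7, -0.1) ⇒ out
candidate 6: (m,n)=(-10,-12) → π∥ = -10-12·λ ≈ -49.6333, π⊥ = -10-12·λ' ≈ -6.3667 ∉ [-0.7, -0.1) ⇒ out
candidate 7: (m,n)=(-2,-3) → π∥ = -2-3·λ ≈ -11.9083, π⊥ = -2-3·λ' ≈ -1.0917 ∉ [-0.7, -0.1) ⇒ out
candidate 8: (m,n)=(2,8) → π∥ = 2+8·λ ≈ 28.4222, π⊥ = 2+8·λ' ≈ -0.4222 ∈ [-0.7, -0.1) ⇒ IN Λ
candidate 9: (m,n)=(1,2) → π∥ = 1+2·λ ≈ 7.6056, π⊥ = 1+2·λ' ≈ 0.3944 ∉ [-0.7, -0.1) ⇒ out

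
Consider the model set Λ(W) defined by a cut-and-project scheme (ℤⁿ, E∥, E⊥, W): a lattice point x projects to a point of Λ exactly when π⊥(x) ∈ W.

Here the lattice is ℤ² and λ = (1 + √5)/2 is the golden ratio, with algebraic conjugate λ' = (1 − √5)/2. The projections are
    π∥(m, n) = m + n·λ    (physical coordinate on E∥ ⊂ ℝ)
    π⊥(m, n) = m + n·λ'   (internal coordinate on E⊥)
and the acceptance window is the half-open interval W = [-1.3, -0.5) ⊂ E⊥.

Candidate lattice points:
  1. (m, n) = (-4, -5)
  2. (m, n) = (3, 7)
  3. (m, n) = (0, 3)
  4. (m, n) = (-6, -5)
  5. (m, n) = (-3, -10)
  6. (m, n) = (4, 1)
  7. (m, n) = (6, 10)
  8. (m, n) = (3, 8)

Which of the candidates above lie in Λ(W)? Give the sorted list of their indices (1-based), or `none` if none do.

1

Numerically λ ≈ 1.6180 and λ' = −1/λ ≈ -0.6180.
[1] lift (-4,-5): star map gives -0.9098; window check -1.3 ≤ -0.9098 < -0.5 is true → IN Λ
[2] lift (3,7): star map gives -1.3262; window check -1.3 ≤ -1.3262 < -0.5 is false → out
[3] lift (0,3): star map gives -1.8541; window check -1.3 ≤ -1.8541 < -0.5 is false → out
[4] lift (-6,-5): star map gives -2.9098; window check -1.3 ≤ -2.9098 < -0.5 is false → out
[5] lift (-3,-10): star map gives 3.1803; window check -1.3 ≤ 3.1803 < -0.5 is false → out
[6] lift (4,1): star map gives 3.3820; window check -1.3 ≤ 3.3820 < -0.5 is false → out
[7] lift (6,10): star map gives -0.1803; window check -1.3 ≤ -0.1803 < -0.5 is false → out
[8] lift (3,8): star map gives -1.9443; window check -1.3 ≤ -1.9443 < -0.5 is false → out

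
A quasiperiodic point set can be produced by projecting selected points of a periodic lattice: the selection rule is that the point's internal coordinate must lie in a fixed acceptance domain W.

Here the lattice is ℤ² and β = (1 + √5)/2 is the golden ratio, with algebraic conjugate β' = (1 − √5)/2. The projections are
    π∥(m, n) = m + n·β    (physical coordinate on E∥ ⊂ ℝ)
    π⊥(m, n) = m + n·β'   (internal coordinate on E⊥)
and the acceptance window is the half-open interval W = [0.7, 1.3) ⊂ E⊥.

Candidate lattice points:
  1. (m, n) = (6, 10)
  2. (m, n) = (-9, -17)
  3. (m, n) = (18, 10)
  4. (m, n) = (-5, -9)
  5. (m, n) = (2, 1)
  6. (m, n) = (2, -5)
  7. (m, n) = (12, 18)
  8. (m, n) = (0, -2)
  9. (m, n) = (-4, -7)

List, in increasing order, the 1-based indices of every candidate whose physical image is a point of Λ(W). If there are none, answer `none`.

Compute β' = (1−√5)/2 = -0.6180, so π⊥(m,n) = m -0.6180·n.
#1 (6,10): internal coord 6 + (10)·β' = -0.1803; -0.1803 ∉ [0.7, 1.3) → out
#2 (-9,-17): internal coord -9 + (-17)·β' = +1.5066; +1.5066 ∉ [0.7, 1.3) → out
#3 (18,10): internal coord 18 + (10)·β' = +11.8197; +11.8197 ∉ [0.7, 1.3) → out
#4 (-5,-9): internal coord -5 + (-9)·β' = +0.5623; +0.5623 ∉ [0.7, 1.3) → out
#5 (2,1): internal coord 2 + (1)·β' = +1.3820; +1.3820 ∉ [0.7, 1.3) → out
#6 (2,-5): internal coord 2 + (-5)·β' = +5.0902; +5.0902 ∉ [0.7, 1.3) → out
#7 (12,18): internal coord 12 + (18)·β' = +0.8754; +0.8754 ∈ [0.7, 1.3) → IN Λ
#8 (0,-2): internal coord 0 + (-2)·β' = +1.2361; +1.2361 ∈ [0.7, 1.3) → IN Λ
#9 (-4,-7): internal coord -4 + (-7)·β' = +0.3262; +0.3262 ∉ [0.7, 1.3) → out

7, 8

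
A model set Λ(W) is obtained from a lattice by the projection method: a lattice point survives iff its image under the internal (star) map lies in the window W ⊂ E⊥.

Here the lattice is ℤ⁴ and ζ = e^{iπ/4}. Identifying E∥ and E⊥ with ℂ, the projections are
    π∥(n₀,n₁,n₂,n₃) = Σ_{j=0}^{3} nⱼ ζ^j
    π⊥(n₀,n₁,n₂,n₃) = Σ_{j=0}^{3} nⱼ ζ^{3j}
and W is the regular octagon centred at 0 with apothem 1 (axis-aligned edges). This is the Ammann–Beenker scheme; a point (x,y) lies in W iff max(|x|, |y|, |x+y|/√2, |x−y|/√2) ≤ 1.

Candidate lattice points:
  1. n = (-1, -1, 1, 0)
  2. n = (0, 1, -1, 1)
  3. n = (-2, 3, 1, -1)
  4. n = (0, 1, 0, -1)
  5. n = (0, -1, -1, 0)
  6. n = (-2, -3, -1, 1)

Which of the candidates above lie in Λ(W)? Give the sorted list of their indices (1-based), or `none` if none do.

5, 6

Internal map: ζ^{3j} for j=0..3 gives (1,0), (−√2/2,√2/2), (0,−1), (√2/2,√2/2).
#1 (-1, -1, 1, 0): internal (-0.2929, -1.7071); octagon support 1.7071 vs apothem 1 → ∉ W
#2 (0, 1, -1, 1): internal (0.0000, 2.4142); octagon support 2.4142 vs apothem 1 → ∉ W
#3 (-2, 3, 1, -1): internal (-4.8284, 0.4142); octagon support 4.8284 vs apothem 1 → ∉ W
#4 (0, 1, 0, -1): internal (-1.4142, 0.0000); octagon support 1.4142 vs apothem 1 → ∉ W
#5 (0, -1, -1, 0): internal (0.7071, 0.2929); octagon support 0.7071 vs apothem 1 → ∈ W
#6 (-2, -3, -1, 1): internal (0.8284, -0.4142); octagon support 0.8787 vs apothem 1 → ∈ W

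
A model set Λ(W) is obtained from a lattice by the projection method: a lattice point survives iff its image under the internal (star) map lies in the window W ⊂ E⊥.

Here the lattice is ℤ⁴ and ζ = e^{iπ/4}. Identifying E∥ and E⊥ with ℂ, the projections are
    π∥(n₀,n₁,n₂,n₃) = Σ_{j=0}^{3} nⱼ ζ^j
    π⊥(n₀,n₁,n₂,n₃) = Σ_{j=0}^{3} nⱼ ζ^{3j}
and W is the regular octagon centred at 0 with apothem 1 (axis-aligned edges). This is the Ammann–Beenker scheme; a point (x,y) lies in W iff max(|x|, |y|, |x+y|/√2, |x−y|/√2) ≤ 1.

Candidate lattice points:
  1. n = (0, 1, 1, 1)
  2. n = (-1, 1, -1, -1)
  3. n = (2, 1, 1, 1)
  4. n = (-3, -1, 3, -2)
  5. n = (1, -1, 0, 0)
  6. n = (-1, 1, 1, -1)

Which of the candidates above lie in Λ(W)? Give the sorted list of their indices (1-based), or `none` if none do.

Internal map: ζ^{3j} for j=0..3 gives (1,0), (−√2/2,√2/2), (0,−1), (√2/2,√2/2).
#1 (0, 1, 1, 1): internal (0.0000, 0.4142); octagon support 0.4142 vs apothem 1 → ∈ W
#2 (-1, 1, -1, -1): internal (-2.4142, 1.0000); octagon support 2.4142 vs apothem 1 → ∉ W
#3 (2, 1, 1, 1): internal (2.0000, 0.4142); octagon support 2.0000 vs apothem 1 → ∉ W
#4 (-3, -1, 3, -2): internal (-3.7071, -5.1213); octagon support 6.2426 vs apothem 1 → ∉ W
#5 (1, -1, 0, 0): internal (1.7071, -0.7071); octagon support 1.7071 vs apothem 1 → ∉ W
#6 (-1, 1, 1, -1): internal (-2.4142, -1.0000); octagon support 2.4142 vs apothem 1 → ∉ W

1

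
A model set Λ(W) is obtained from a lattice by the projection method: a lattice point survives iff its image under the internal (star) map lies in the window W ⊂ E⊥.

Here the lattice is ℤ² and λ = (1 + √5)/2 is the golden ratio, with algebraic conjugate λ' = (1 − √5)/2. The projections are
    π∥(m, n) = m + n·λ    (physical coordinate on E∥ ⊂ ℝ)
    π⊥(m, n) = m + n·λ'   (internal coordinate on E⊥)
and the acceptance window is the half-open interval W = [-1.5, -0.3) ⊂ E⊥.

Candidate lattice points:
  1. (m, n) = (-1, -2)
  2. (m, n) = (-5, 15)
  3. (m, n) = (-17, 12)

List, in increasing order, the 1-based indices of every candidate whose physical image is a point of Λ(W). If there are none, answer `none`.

Compute λ' = (1−√5)/2 = -0.61803, so π⊥(m,n) = m -0.61803·n.
[1] lift (-1,-2): star map gives 0.23607; window check -1.5 ≤ 0.23607 < -0.3 is false → out
[2] lift (-5,15): star map gives -14.27051; window check -1.5 ≤ -14.27051 < -0.3 is false → out
[3] lift (-17,12): star map gives -24.41641; window check -1.5 ≤ -24.41641 < -0.3 is false → out

none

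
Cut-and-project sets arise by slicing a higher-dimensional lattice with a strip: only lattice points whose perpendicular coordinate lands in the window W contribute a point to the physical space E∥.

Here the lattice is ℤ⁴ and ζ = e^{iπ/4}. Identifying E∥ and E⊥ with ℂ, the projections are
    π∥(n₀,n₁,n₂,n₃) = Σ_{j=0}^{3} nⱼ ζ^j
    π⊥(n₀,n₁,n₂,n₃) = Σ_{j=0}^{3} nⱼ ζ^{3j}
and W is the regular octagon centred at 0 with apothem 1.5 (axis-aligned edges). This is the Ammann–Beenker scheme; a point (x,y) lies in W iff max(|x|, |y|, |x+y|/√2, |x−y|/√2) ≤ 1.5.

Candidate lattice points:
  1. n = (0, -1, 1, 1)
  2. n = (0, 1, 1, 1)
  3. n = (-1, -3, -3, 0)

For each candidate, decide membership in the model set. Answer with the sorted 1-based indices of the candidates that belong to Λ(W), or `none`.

With ζ = e^{iπ/4} the internal vectors are ζ^0,ζ^3,ζ^6,ζ^9.
candidate 1: n = (0, -1, 1, 1) → π⊥ ≈ (+1.414214, -1.000000); max(|x|,|y|,|x±y|/√2) = 1.707107 > 1.5 ⇒ ∉ W
candidate 2: n = (0, 1, 1, 1) → π⊥ ≈ (+0.000000, +0.414214); max(|x|,|y|,|x±y|/√2) = 0.414214 ≤ 1.5 ⇒ ∈ W
candidate 3: n = (-1, -3, -3, 0) → π⊥ ≈ (+1.121320, +0.878680); max(|x|,|y|,|x±y|/√2) = 1.414214 ≤ 1.5 ⇒ ∈ W

2, 3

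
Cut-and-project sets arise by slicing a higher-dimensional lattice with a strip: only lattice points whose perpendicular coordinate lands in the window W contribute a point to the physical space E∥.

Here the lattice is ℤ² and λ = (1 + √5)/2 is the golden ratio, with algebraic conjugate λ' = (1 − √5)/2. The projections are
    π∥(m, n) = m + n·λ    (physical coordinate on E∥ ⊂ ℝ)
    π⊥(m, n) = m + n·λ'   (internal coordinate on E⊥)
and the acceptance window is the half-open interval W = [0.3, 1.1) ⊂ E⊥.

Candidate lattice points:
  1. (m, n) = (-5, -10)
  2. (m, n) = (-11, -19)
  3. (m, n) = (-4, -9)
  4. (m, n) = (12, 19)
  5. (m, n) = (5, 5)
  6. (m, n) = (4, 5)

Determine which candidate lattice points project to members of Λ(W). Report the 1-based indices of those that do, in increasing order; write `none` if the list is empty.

2, 6

Numerically λ ≈ 1.618034 and λ' = −1/λ ≈ -0.618034.
[1] lift (-5,-10): star map gives 1.180340; window check 0.3 ≤ 1.180340 < 1.1 is false → out
[2] lift (-11,-19): star map gives 0.742646; window check 0.3 ≤ 0.742646 < 1.1 is true → IN Λ
[3] lift (-4,-9): star map gives 1.562306; window check 0.3 ≤ 1.562306 < 1.1 is false → out
[4] lift (12,19): star map gives 0.257354; window check 0.3 ≤ 0.257354 < 1.1 is false → out
[5] lift (5,5): star map gives 1.909830; window check 0.3 ≤ 1.909830 < 1.1 is false → out
[6] lift (4,5): star map gives 0.909830; window check 0.3 ≤ 0.909830 < 1.1 is true → IN Λ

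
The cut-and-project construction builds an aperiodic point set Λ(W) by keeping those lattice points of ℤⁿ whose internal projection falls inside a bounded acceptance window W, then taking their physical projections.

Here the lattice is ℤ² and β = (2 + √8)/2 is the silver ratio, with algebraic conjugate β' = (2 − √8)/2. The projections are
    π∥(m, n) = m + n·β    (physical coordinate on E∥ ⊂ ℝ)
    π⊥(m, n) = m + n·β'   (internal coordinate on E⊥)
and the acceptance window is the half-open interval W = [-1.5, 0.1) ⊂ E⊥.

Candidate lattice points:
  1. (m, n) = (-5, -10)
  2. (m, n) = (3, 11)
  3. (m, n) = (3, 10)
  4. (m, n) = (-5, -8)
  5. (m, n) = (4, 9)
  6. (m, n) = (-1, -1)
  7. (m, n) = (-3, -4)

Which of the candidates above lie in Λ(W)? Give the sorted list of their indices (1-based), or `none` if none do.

β' = (2−√8)/2 ≈ -0.4142.
[1] lift (-5,-10): star map gives -0.8579; window check -1.5 ≤ -0.8579 < 0.1 is true → IN Λ
[2] lift (3,11): star map gives -1.5563; window check -1.5 ≤ -1.5563 < 0.1 is false → out
[3] lift (3,10): star map gives -1.1421; window check -1.5 ≤ -1.1421 < 0.1 is true → IN Λ
[4] lift (-5,-8): star map gives -1.6863; window check -1.5 ≤ -1.6863 < 0.1 is false → out
[5] lift (4,9): star map gives 0.2721; window check -1.5 ≤ 0.2721 < 0.1 is false → out
[6] lift (-1,-1): star map gives -0.5858; window check -1.5 ≤ -0.5858 < 0.1 is true → IN Λ
[7] lift (-3,-4): star map gives -1.3431; window check -1.5 ≤ -1.3431 < 0.1 is true → IN Λ

1, 3, 6, 7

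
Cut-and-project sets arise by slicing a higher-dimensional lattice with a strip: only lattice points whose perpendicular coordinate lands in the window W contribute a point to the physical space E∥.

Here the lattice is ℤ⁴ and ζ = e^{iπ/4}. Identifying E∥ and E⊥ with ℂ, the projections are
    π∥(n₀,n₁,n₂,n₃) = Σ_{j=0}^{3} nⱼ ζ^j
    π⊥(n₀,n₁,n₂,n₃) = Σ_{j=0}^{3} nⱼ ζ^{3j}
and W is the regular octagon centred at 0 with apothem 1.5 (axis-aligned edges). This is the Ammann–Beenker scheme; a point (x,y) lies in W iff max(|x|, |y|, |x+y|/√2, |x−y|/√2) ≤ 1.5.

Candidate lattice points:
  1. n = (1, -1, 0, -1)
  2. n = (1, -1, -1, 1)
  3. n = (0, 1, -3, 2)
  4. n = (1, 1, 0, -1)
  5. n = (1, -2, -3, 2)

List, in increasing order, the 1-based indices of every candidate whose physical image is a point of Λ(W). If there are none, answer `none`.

4

π⊥(n) = n₀ + n₁ζ³ + n₂ζ⁶ + n₃ζ⁹ where ζ = e^{iπ/4}.
candidate 1: n = (1, -1, 0, -1) → π⊥ ≈ (+1.0000, -1.4142); max(|x|,|y|,|x±y|/√2) = 1.7071 > 1.5 ⇒ ∉ W
candidate 2: n = (1, -1, -1, 1) → π⊥ ≈ (+2.4142, +1.0000); max(|x|,|y|,|x±y|/√2) = 2.4142 > 1.5 ⇒ ∉ W
candidate 3: n = (0, 1, -3, 2) → π⊥ ≈ (+0.7071, +5.1213); max(|x|,|y|,|x±y|/√2) = 5.1213 > 1.5 ⇒ ∉ W
candidate 4: n = (1, 1, 0, -1) → π⊥ ≈ (-0.4142, +0.0000); max(|x|,|y|,|x±y|/√2) = 0.4142 ≤ 1.5 ⇒ ∈ W
candidate 5: n = (1, -2, -3, 2) → π⊥ ≈ (+3.8284, +3.0000); max(|x|,|y|,|x±y|/√2) = 4.8284 > 1.5 ⇒ ∉ W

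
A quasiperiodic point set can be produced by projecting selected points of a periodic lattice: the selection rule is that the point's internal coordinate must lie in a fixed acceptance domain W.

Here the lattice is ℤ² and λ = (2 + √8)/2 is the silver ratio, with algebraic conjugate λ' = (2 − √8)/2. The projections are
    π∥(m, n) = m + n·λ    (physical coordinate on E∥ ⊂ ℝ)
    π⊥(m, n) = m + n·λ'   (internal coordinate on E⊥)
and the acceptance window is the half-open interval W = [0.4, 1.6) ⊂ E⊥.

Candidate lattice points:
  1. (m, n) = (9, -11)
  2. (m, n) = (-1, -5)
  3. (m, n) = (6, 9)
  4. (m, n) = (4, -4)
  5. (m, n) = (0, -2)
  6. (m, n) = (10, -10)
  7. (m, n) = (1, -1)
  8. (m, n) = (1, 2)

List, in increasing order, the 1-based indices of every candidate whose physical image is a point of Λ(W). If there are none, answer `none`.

λ' = (2−√8)/2 ≈ -0.4142.
candidate 1: (m,n)=(9,-11) → π∥ = 9-11·λ ≈ -17.5563, π⊥ = 9-11·λ' ≈ 13.5563 ∉ [0.4, 1.6) ⇒ out
candidate 2: (m,n)=(-1,-5) → π∥ = -1-5·λ ≈ -13.0711, π⊥ = -1-5·λ' ≈ 1.0711 ∈ [0.4, 1.6) ⇒ IN Λ
candidate 3: (m,n)=(6,9) → π∥ = 6+9·λ ≈ 27.7279, π⊥ = 6+9·λ' ≈ 2.2721 ∉ [0.4, 1.6) ⇒ out
candidate 4: (m,n)=(4,-4) → π∥ = 4-4·λ ≈ -5.6569, π⊥ = 4-4·λ' ≈ 5.6569 ∉ [0.4, 1.6) ⇒ out
candidate 5: (m,n)=(0,-2) → π∥ = 0-2·λ ≈ -4.8284, π⊥ = 0-2·λ' ≈ 0.8284 ∈ [0.4, 1.6) ⇒ IN Λ
candidate 6: (m,n)=(10,-10) → π∥ = 10-10·λ ≈ -14.1421, π⊥ = 10-10·λ' ≈ 14.1421 ∉ [0.4, 1.6) ⇒ out
candidate 7: (m,n)=(1,-1) → π∥ = 1-1·λ ≈ -1.4142, π⊥ = 1-1·λ' ≈ 1.4142 ∈ [0.4, 1.6) ⇒ IN Λ
candidate 8: (m,n)=(1,2) → π∥ = 1+2·λ ≈ 5.8284, π⊥ = 1+2·λ' ≈ 0.1716 ∉ [0.4, 1.6) ⇒ out

2, 5, 7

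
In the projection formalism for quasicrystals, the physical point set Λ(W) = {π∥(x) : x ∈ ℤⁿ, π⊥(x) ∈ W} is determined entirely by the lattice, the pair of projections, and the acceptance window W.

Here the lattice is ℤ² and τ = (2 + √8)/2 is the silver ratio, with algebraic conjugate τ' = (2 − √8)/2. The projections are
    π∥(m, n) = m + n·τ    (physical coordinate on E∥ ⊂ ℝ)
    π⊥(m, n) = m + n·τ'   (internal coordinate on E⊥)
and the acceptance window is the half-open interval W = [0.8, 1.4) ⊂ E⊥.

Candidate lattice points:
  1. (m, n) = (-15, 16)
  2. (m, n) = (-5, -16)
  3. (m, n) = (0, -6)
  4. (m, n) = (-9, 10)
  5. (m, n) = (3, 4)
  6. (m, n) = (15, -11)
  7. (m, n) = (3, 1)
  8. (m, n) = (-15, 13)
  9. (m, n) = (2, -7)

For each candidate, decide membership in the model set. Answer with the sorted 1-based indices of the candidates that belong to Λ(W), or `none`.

Numerically τ ≈ 2.41421 and τ' = −1/τ ≈ -0.41421.
[1] lift (-15,16): star map gives -21.62742; window check 0.8 ≤ -21.62742 < 1.4 is false → out
[2] lift (-5,-16): star map gives 1.62742; window check 0.8 ≤ 1.62742 < 1.4 is false → out
[3] lift (0,-6): star map gives 2.48528; window check 0.8 ≤ 2.48528 < 1.4 is false → out
[4] lift (-9,10): star map gives -13.14214; window check 0.8 ≤ -13.14214 < 1.4 is false → out
[5] lift (3,4): star map gives 1.34315; window check 0.8 ≤ 1.34315 < 1.4 is true → IN Λ
[6] lift (15,-11): star map gives 19.55635; window check 0.8 ≤ 19.55635 < 1.4 is false → out
[7] lift (3,1): star map gives 2.58579; window check 0.8 ≤ 2.58579 < 1.4 is false → out
[8] lift (-15,13): star map gives -20.38478; window check 0.8 ≤ -20.38478 < 1.4 is false → out
[9] lift (2,-7): star map gives 4.89949; window check 0.8 ≤ 4.89949 < 1.4 is false → out

5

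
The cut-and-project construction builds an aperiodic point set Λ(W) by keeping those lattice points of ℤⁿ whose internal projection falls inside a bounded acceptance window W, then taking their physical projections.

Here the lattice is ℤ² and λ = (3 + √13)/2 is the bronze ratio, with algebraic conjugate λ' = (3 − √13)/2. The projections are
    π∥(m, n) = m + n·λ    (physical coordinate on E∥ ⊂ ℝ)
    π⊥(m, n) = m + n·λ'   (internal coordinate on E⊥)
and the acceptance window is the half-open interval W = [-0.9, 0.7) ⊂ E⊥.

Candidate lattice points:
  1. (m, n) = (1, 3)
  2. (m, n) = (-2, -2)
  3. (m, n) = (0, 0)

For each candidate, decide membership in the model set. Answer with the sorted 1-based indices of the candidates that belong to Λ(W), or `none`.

Numerically λ ≈ 3.302776 and λ' = −1/λ ≈ -0.302776.
[1] lift (1,3): star map gives 0.091673; window check -0.9 ≤ 0.091673 < 0.7 is true → IN Λ
[2] lift (-2,-2): star map gives -1.394449; window check -0.9 ≤ -1.394449 < 0.7 is false → out
[3] lift (0,0): star map gives 0.000000; window check -0.9 ≤ 0.000000 < 0.7 is true → IN Λ

1, 3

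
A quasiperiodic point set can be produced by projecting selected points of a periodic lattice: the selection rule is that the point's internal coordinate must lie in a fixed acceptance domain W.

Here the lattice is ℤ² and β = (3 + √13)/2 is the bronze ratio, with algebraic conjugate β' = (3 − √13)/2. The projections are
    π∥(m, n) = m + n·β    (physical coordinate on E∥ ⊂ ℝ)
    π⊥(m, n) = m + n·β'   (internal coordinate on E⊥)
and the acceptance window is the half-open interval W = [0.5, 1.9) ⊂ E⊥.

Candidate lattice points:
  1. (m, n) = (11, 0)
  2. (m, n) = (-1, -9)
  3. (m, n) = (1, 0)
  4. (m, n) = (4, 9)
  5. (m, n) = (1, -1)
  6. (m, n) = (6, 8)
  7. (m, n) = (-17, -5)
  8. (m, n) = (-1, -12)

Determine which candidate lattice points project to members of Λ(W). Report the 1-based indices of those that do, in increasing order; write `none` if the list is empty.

β' = (3−√13)/2 ≈ -0.3028.
[1] lift (11,0): star map gives 11.0000; window check 0.5 ≤ 11.0000 < 1.9 is false → out
[2] lift (-1,-9): star map gives 1.7250; window check 0.5 ≤ 1.7250 < 1.9 is true → IN Λ
[3] lift (1,0): star map gives 1.0000; window check 0.5 ≤ 1.0000 < 1.9 is true → IN Λ
[4] lift (4,9): star map gives 1.2750; window check 0.5 ≤ 1.2750 < 1.9 is true → IN Λ
[5] lift (1,-1): star map gives 1.3028; window check 0.5 ≤ 1.3028 < 1.9 is true → IN Λ
[6] lift (6,8): star map gives 3.5778; window check 0.5 ≤ 3.5778 < 1.9 is false → out
[7] lift (-17,-5): star map gives -15.4861; window check 0.5 ≤ -15.4861 < 1.9 is false → out
[8] lift (-1,-12): star map gives 2.6333; window check 0.5 ≤ 2.6333 < 1.9 is false → out

2, 3, 4, 5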